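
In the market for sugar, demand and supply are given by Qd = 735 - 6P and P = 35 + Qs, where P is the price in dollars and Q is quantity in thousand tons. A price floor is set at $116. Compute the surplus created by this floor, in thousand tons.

Rearranging supply gives Qs = P - 35. Setting quantity demanded equal to quantity supplied, 735 - 6P = P - 35, gives P* = 110 and Q* = 75.
Because the floor (116) lies above the market-clearing price, it is binding.
At P = 116: Qd = 735 - 6·116 = 39 and Qs = 116 - 35 = 81.
Surplus = Qs - Qd = 81 - 39 = 42.

42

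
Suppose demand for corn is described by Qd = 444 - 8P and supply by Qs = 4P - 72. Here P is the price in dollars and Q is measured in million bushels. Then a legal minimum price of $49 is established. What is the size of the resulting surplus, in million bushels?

72

Setting quantity demanded equal to quantity supplied, 444 - 8P = 4P - 72, gives P* = 43 and Q* = 100.
The floor of 49 is above the equilibrium price 43, so it binds.
At P = 49: Qd = 444 - 8·49 = 52 and Qs = 4·49 - 72 = 124.
Surplus = Qs - Qd = 124 - 52 = 72.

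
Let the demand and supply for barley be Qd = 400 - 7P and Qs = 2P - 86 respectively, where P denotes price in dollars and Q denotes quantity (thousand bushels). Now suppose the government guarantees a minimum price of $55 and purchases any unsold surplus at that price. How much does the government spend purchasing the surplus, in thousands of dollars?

495

Setting quantity demanded equal to quantity supplied, 400 - 7P = 2P - 86, gives P* = 54 and Q* = 22.
The floor of 55 is above the equilibrium price 54, so it binds.
At P = 55: Qd = 400 - 7·55 = 15 and Qs = 2·55 - 86 = 24.
Surplus = Qs - Qd = 9.
Government expenditure = surplus × support price = 9 × 55 = 495.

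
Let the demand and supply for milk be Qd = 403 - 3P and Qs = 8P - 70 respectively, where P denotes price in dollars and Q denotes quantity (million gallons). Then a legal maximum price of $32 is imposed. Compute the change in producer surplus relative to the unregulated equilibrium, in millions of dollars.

-2530

Without the control the market clears where 403 - 3P = 8P - 70, i.e. P* = 43 and Q* = 274.
The ceiling of 32 is below the equilibrium price 43, so it binds.
At P = 32: Qd = 403 - 3·32 = 307 and Qs = 8·32 - 70 = 186.
Producer surplus without the control is ½ · (43 - 8.75) · 274 = 4692.25.
With the ceiling, producers sell 186 units at 32, so PS = ½ · (32 - 8.75) · 186 = 2162.25.
Change in producer surplus = 2162.25 - 4692.25 = -2530.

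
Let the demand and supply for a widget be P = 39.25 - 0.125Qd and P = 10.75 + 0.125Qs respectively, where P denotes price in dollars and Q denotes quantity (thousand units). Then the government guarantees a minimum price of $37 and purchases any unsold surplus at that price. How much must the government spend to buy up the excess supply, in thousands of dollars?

7104

Rearranging demand gives Qd = 314 - 8P; rearranging supply gives Qs = 8P - 86. Equilibrium: 314 - 8P = 8P - 86, so 400 = 16P and P* = 25, Q* = 114.
Since 37 > 25, the floor is binding.
At P = 37: Qd = 314 - 8·37 = 18 and Qs = 8·37 - 86 = 210.
Surplus = Qs - Qd = 192.
Government expenditure = surplus × support price = 192 × 37 = 7104.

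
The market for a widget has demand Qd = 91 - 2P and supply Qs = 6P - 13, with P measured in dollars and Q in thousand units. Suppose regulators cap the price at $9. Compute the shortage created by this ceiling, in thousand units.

Setting quantity demanded equal to quantity supplied, 91 - 2P = 6P - 13, gives P* = 13 and Q* = 65.
The ceiling of 9 is below the equilibrium price 13, so it binds.
At P = 9: Qd = 91 - 2·9 = 73 and Qs = 6·9 - 13 = 41.
Shortage = Qd - Qs = 73 - 41 = 32.

32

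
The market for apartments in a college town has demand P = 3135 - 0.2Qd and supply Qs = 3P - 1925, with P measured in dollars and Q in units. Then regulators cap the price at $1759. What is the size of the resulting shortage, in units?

Rearranging demand gives Qd = 15675 - 5P. Equilibrium: 15675 - 5P = 3P - 1925, so 17600 = 8P and P* = 2200, Q* = 4675.
Since 1759 < 2200, the ceiling is binding.
At P = 1759: Qd = 15675 - 5·1759 = 6880 and Qs = 3·1759 - 1925 = 3352.
Shortage = Qd - Qs = 6880 - 3352 = 3528.

3528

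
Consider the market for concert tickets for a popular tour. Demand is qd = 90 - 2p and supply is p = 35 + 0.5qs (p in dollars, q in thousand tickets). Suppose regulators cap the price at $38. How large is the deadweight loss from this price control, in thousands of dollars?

Rearranging supply gives qs = 2p - 70. Equilibrium: 90 - 2p = 2p - 70, so 160 = 4p and p* = 40, q* = 10.
The ceiling of 38 is below the equilibrium price 40, so it binds.
At p = 38: qd = 90 - 2·38 = 14 and qs = 2·38 - 70 = 6.
Quantity traded falls to 6. At q = 6 the demand price is (90 - 6)/2 = 42 and the supply price is (70 + 6)/2 = 38.
Deadweight loss = ½ · (42 - 38) · (10 - 6) = ½ · 4 · 4 = 8.

8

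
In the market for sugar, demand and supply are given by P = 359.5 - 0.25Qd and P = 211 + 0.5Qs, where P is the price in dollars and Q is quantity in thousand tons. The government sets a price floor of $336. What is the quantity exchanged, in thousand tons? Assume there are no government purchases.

94

Rearranging demand gives Qd = 1438 - 4P; rearranging supply gives Qs = 2P - 422. Without the control the market clears where 1438 - 4P = 2P - 422, i.e. P* = 310 and Q* = 198.
The floor of 336 is above the equilibrium price 310, so it binds.
At P = 336: Qd = 1438 - 4·336 = 94 and Qs = 2·336 - 422 = 250.
The quantity actually transacted is the short side, demand: 94.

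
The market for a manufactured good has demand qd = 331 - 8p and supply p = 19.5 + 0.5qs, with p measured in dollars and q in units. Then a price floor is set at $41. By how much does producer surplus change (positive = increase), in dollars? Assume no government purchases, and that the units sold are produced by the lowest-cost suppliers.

-244

Rearranging supply gives qs = 2p - 39. Without the control the market clears where 331 - 8p = 2p - 39, i.e. p* = 37 and q* = 35.
Since 41 > 37, the floor is binding.
At p = 41: qd = 331 - 8·41 = 3 and qs = 2·41 - 39 = 43.
Producer surplus without the control is ½ · (37 - 19.5) · 35 = 306.25.
With the floor, 3 units are sold at 41. The supply price at q = 3 is 21, so PS = ½ · [(41 - 19.5) + (41 - 21)] · 3 = 62.25.
Change in producer surplus = 62.25 - 306.25 = -244.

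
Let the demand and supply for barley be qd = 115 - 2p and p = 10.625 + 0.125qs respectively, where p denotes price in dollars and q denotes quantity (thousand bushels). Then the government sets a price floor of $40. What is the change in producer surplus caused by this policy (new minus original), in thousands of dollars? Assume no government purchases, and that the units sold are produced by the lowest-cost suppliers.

600

Rearranging supply gives qs = 8p - 85. Setting quantity demanded equal to quantity supplied, 115 - 2p = 8p - 85, gives p* = 20 and q* = 75.
Because the floor (40) lies above the market-clearing price, it is binding.
At p = 40: qd = 115 - 2·40 = 35 and qs = 8·40 - 85 = 235.
Producer surplus without the control is ½ · (20 - 10.625) · 75 = 351.5625.
With the floor, 35 units are sold at 40. The supply price at q = 35 is 15, so PS = ½ · [(40 - 10.625) + (40 - 15)] · 35 = 951.5625.
Change in producer surplus = 951.5625 - 351.5625 = 600.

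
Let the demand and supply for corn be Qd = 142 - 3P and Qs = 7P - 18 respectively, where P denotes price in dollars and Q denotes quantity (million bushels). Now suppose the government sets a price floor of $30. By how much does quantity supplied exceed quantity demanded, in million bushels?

140

Setting quantity demanded equal to quantity supplied, 142 - 3P = 7P - 18, gives P* = 16 and Q* = 94.
Since 30 > 16, the floor is binding.
At P = 30: Qd = 142 - 3·30 = 52 and Qs = 7·30 - 18 = 192.
Surplus = Qs - Qd = 192 - 52 = 140.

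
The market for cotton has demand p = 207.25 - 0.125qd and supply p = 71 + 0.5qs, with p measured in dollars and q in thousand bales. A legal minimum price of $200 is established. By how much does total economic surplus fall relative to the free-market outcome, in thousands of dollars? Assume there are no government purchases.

Rearranging demand gives qd = 1658 - 8p; rearranging supply gives qs = 2p - 142. Setting quantity demanded equal to quantity supplied, 1658 - 8p = 2p - 142, gives p* = 180 and q* = 218.
The floor of 200 is above the equilibrium price 180, so it binds.
At p = 200: qd = 1658 - 8·200 = 58 and qs = 2·200 - 142 = 258.
Quantity traded falls to 58. At q = 58 the demand price is (1658 - 58)/8 = 200 and the supply price is (142 + 58)/2 = 100.
Deadweight loss = ½ · (200 - 100) · (218 - 58) = ½ · 100 · 160 = 8000.

8000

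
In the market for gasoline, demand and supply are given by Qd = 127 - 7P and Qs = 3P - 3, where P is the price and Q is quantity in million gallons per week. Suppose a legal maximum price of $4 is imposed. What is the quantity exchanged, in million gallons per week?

Without the control the market clears where 127 - 7P = 3P - 3, i.e. P* = 13 and Q* = 36.
Because the ceiling (4) lies below the market-clearing price, it is binding.
At P = 4: Qd = 127 - 7·4 = 99 and Qs = 3·4 - 3 = 9.
The quantity actually transacted is the short side, supply: 9.

9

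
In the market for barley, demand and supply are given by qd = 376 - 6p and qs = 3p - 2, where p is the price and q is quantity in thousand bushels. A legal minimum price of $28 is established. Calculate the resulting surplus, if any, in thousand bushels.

0

Without the control the market clears where 376 - 6p = 3p - 2, i.e. p* = 42 and q* = 124.
Since 28 is below p* = 42, the floor does not bind and the free-market outcome prevails.
Since the control does not bind, there is no surplus.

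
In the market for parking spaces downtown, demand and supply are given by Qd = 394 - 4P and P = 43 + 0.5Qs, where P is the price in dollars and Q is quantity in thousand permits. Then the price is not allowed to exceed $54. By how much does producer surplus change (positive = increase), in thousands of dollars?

Rearranging supply gives Qs = 2P - 86. In a free market, 394 - 4P = 2P - 86 gives the equilibrium P* = 80, Q* = 74.
Since 54 < 80, the ceiling is binding.
At P = 54: Qd = 394 - 4·54 = 178 and Qs = 2·54 - 86 = 22.
Producer surplus without the control is ½ · (80 - 43) · 74 = 1369.
With the ceiling, producers sell 22 units at 54, so PS = ½ · (54 - 43) · 22 = 121.
Change in producer surplus = 121 - 1369 = -1248.

-1248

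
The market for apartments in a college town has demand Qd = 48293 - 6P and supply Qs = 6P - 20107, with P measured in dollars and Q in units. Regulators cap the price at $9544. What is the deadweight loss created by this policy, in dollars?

0

Setting quantity demanded equal to quantity supplied, 48293 - 6P = 6P - 20107, gives P* = 5700 and Q* = 14093.
Since 9544 is above P* = 5700, the ceiling does not bind and the free-market outcome prevails.
Since the control does not bind, no trades are prevented and deadweight loss is zero.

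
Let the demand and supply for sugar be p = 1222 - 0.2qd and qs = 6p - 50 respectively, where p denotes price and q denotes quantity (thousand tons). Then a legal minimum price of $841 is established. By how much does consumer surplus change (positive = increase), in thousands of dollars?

-732707.5

Rearranging demand gives qd = 6110 - 5p. Without the control the market clears where 6110 - 5p = 6p - 50, i.e. p* = 560 and q* = 3310.
Because the floor (841) lies above the market-clearing price, it is binding.
At p = 841: qd = 6110 - 5·841 = 1905 and qs = 6·841 - 50 = 4996.
Consumer surplus without the control is ½ · (1222 - 560) · 3310 = 1095610.
With the floor, consumers buy 1905 units at 841, so CS = ½ · (1222 - 841) · 1905 = 362902.5.
Change in consumer surplus = 362902.5 - 1095610 = -732707.5.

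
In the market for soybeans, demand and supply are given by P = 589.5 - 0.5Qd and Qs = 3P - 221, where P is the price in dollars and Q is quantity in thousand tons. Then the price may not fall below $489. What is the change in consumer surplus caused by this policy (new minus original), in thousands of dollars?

-85690

Rearranging demand gives Qd = 1179 - 2P. Setting quantity demanded equal to quantity supplied, 1179 - 2P = 3P - 221, gives P* = 280 and Q* = 619.
Because the floor (489) lies above the market-clearing price, it is binding.
At P = 489: Qd = 1179 - 2·489 = 201 and Qs = 3·489 - 221 = 1246.
Consumer surplus without the control is ½ · (589.5 - 280) · 619 = 95790.25.
With the floor, consumers buy 201 units at 489, so CS = ½ · (589.5 - 489) · 201 = 10100.25.
Change in consumer surplus = 10100.25 - 95790.25 = -85690.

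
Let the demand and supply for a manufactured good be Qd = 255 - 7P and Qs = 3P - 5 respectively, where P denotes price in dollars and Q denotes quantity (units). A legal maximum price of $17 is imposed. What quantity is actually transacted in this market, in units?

46

Without the control the market clears where 255 - 7P = 3P - 5, i.e. P* = 26 and Q* = 73.
Since 17 < 26, the ceiling is binding.
At P = 17: Qd = 255 - 7·17 = 136 and Qs = 3·17 - 5 = 46.
The quantity actually transacted is the short side, supply: 46.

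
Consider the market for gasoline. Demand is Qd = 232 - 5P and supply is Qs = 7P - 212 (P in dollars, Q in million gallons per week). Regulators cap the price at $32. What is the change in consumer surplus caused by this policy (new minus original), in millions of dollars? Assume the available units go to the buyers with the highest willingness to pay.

-62.5

Without the control the market clears where 232 - 5P = 7P - 212, i.e. P* = 37 and Q* = 47.
Because the ceiling (32) lies below the market-clearing price, it is binding.
At P = 32: Qd = 232 - 5·32 = 72 and Qs = 7·32 - 212 = 12.
Consumer surplus without the control is ½ · (46.4 - 37) · 47 = 220.9.
With the ceiling, 12 units are sold at 32 (assume they go to the highest-value buyers). The demand price at Q = 12 is 44, so CS = ½ · [(46.4 - 32) + (44 - 32)] · 12 = 158.4.
Change in consumer surplus = 158.4 - 220.9 = -62.5.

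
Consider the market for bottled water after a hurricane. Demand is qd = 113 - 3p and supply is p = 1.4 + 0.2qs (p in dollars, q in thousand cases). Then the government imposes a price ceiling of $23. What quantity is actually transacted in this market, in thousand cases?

68

Rearranging supply gives qs = 5p - 7. Setting quantity demanded equal to quantity supplied, 113 - 3p = 5p - 7, gives p* = 15 and q* = 68.
The ceiling of 23 is above the equilibrium price 15, so it is not binding; the market clears at p* = 15, q* = 68.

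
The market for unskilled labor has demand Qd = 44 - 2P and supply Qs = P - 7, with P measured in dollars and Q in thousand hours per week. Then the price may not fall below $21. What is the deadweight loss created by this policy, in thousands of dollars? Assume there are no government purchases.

48

In a free market, 44 - 2P = P - 7 gives the equilibrium P* = 17, Q* = 10.
Since 21 > 17, the floor is binding.
At P = 21: Qd = 44 - 2·21 = 2 and Qs = 21 - 7 = 14.
Quantity traded falls to 2. At Q = 2 the demand price is (44 - 2)/2 = 21 and the supply price is 7 + 2 = 9.
Deadweight loss = ½ · (21 - 9) · (10 - 2) = ½ · 12 · 8 = 48.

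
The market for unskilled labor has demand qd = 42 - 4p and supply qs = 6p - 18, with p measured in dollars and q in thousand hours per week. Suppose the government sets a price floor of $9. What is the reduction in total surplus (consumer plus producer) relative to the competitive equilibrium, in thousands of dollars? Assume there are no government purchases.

In a free market, 42 - 4p = 6p - 18 gives the equilibrium p* = 6, q* = 18.
The floor of 9 is above the equilibrium price 6, so it binds.
At p = 9: qd = 42 - 4·9 = 6 and qs = 6·9 - 18 = 36.
Quantity traded falls to 6. At q = 6 the demand price is (42 - 6)/4 = 9 and the supply price is (18 + 6)/6 = 4.
Deadweight loss = ½ · (9 - 4) · (18 - 6) = ½ · 5 · 12 = 30.

30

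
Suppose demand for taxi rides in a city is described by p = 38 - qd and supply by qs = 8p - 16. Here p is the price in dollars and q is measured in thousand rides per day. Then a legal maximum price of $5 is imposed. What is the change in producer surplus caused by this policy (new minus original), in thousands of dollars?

Rearranging demand gives qd = 38 - p. In a free market, 38 - p = 8p - 16 gives the equilibrium p* = 6, q* = 32.
Since 5 < 6, the ceiling is binding.
At p = 5: qd = 38 - 5 = 33 and qs = 8·5 - 16 = 24.
Producer surplus without the control is ½ · (6 - 2) · 32 = 64.
With the ceiling, producers sell 24 units at 5, so PS = ½ · (5 - 2) · 24 = 36.
Change in producer surplus = 36 - 64 = -28.

-28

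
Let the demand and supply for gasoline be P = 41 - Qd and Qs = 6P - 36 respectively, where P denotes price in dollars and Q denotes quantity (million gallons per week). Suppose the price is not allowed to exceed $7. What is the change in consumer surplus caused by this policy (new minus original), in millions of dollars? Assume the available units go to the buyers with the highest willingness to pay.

-264

Rearranging demand gives Qd = 41 - P. Equilibrium: 41 - P = 6P - 36, so 77 = 7P and P* = 11, Q* = 30.
Because the ceiling (7) lies below the market-clearing price, it is binding.
At P = 7: Qd = 41 - 7 = 34 and Qs = 6·7 - 36 = 6.
Consumer surplus without the control is ½ · (41 - 11) · 30 = 450.
With the ceiling, 6 units are sold at 7 (assume they go to the highest-value buyers). The demand price at Q = 6 is 35, so CS = ½ · [(41 - 7) + (35 - 7)] · 6 = 186.
Change in consumer surplus = 186 - 450 = -264.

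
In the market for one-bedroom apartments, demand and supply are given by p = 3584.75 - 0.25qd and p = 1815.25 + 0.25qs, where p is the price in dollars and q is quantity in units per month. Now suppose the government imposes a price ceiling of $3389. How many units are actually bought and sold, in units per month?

Rearranging demand gives qd = 14339 - 4p; rearranging supply gives qs = 4p - 7261. In a free market, 14339 - 4p = 4p - 7261 gives the equilibrium p* = 2700, q* = 3539.
Since 3389 is above p* = 2700, the ceiling does not bind and the free-market outcome prevails.

3539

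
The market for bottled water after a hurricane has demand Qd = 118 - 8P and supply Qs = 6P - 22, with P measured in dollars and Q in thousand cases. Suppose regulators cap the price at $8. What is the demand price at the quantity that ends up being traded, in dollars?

Equilibrium: 118 - 8P = 6P - 22, so 140 = 14P and P* = 10, Q* = 38.
Since 8 < 10, the ceiling is binding.
At P = 8: Qd = 118 - 8·8 = 54 and Qs = 6·8 - 22 = 26.
Only 26 units reach the market. On the demand curve, the marginal buyer's willingness to pay at Q = 26 is (118 - 26)/8 = 11.5.

11.5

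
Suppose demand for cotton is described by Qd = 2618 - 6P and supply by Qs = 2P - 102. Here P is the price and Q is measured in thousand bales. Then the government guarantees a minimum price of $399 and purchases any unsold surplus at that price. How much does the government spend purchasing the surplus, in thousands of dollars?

188328

In a free market, 2618 - 6P = 2P - 102 gives the equilibrium P* = 340, Q* = 578.
The floor of 399 is above the equilibrium price 340, so it binds.
At P = 399: Qd = 2618 - 6·399 = 224 and Qs = 2·399 - 102 = 696.
Surplus = Qs - Qd = 472.
Government expenditure = surplus × support price = 472 × 399 = 188328.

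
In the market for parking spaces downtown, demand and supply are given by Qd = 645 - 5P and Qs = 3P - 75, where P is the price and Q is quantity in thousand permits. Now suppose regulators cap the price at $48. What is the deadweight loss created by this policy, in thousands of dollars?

4233.6

Without the control the market clears where 645 - 5P = 3P - 75, i.e. P* = 90 and Q* = 195.
Since 48 < 90, the ceiling is binding.
At P = 48: Qd = 645 - 5·48 = 405 and Qs = 3·48 - 75 = 69.
Quantity traded falls to 69. At Q = 69 the demand price is (645 - 69)/5 = 115.2 and the supply price is (75 + 69)/3 = 48.
Deadweight loss = ½ · (115.2 - 48) · (195 - 69) = ½ · 67.2 · 126 = 4233.6.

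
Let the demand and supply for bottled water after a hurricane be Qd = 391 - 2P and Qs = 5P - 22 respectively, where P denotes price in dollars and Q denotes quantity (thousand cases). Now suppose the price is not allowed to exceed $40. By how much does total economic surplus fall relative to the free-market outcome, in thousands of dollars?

In a free market, 391 - 2P = 5P - 22 gives the equilibrium P* = 59, Q* = 273.
Because the ceiling (40) lies below the market-clearing price, it is binding.
At P = 40: Qd = 391 - 2·40 = 311 and Qs = 5·40 - 22 = 178.
Quantity traded falls to 178. At Q = 178 the demand price is (391 - 178)/2 = 106.5 and the supply price is (22 + 178)/5 = 40.
Deadweight loss = ½ · (106.5 - 40) · (273 - 178) = ½ · 66.5 · 95 = 3158.75.

3158.75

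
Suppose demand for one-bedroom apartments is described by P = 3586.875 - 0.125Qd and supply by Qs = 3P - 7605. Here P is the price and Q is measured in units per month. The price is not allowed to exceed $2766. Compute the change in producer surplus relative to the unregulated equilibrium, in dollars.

Rearranging demand gives Qd = 28695 - 8P. In a free market, 28695 - 8P = 3P - 7605 gives the equilibrium P* = 3300, Q* = 2295.
Since 2766 < 3300, the ceiling is binding.
At P = 2766: Qd = 28695 - 8·2766 = 6567 and Qs = 3·2766 - 7605 = 693.
Producer surplus without the control is ½ · (3300 - 2535) · 2295 = 877837.5.
With the ceiling, producers sell 693 units at 2766, so PS = ½ · (2766 - 2535) · 693 = 80041.5.
Change in producer surplus = 80041.5 - 877837.5 = -797796.

-797796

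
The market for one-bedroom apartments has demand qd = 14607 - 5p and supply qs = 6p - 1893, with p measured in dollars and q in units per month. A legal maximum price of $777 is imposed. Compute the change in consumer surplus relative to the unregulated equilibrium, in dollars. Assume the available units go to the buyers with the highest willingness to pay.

120162.6

In a free market, 14607 - 5p = 6p - 1893 gives the equilibrium p* = 1500, q* = 7107.
The ceiling of 777 is below the equilibrium price 1500, so it binds.
At p = 777: qd = 14607 - 5·777 = 10722 and qs = 6·777 - 1893 = 2769.
Consumer surplus without the control is ½ · (2921.4 - 1500) · 7107 = 5050944.9.
With the ceiling, 2769 units are sold at 777 (assume they go to the highest-value buyers). The demand price at q = 2769 is 2367.6, so CS = ½ · [(2921.4 - 777) + (2367.6 - 777)] · 2769 = 5171107.5.
Change in consumer surplus = 5171107.5 - 5050944.9 = 120162.6.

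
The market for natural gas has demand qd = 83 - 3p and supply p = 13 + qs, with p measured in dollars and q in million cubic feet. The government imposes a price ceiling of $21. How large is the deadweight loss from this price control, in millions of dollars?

Rearranging supply gives qs = p - 13. Equilibrium: 83 - 3p = p - 13, so 96 = 4p and p* = 24, q* = 11.
Since 21 < 24, the ceiling is binding.
At p = 21: qd = 83 - 3·21 = 20 and qs = 21 - 13 = 8.
Quantity traded falls to 8. At q = 8 the demand price is (83 - 8)/3 = 25 and the supply price is 13 + 8 = 21.
Deadweight loss = ½ · (25 - 21) · (11 - 8) = ½ · 4 · 3 = 6.

6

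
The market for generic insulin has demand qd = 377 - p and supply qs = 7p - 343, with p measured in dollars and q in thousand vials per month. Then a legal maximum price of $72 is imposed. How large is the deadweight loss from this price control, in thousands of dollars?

9072

Without the control the market clears where 377 - p = 7p - 343, i.e. p* = 90 and q* = 287.
Because the ceiling (72) lies below the market-clearing price, it is binding.
At p = 72: qd = 377 - 72 = 305 and qs = 7·72 - 343 = 161.
Quantity traded falls to 161. At q = 161 the demand price is 377 - 161 = 216 and the supply price is (343 + 161)/7 = 72.
Deadweight loss = ½ · (216 - 72) · (287 - 161) = ½ · 144 · 126 = 9072.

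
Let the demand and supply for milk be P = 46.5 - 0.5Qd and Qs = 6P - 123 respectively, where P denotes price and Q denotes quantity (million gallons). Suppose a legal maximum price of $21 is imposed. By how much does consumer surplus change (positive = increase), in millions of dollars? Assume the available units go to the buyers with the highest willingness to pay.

Rearranging demand gives Qd = 93 - 2P. Equilibrium: 93 - 2P = 6P - 123, so 216 = 8P and P* = 27, Q* = 39.
Because the ceiling (21) lies below the market-clearing price, it is binding.
At P = 21: Qd = 93 - 2·21 = 51 and Qs = 6·21 - 123 = 3.
Consumer surplus without the control is ½ · (46.5 - 27) · 39 = 380.25.
With the ceiling, 3 units are sold at 21 (assume they go to the highest-value buyers). The demand price at Q = 3 is 45, so CS = ½ · [(46.5 - 21) + (45 - 21)] · 3 = 74.25.
Change in consumer surplus = 74.25 - 380.25 = -306.

-306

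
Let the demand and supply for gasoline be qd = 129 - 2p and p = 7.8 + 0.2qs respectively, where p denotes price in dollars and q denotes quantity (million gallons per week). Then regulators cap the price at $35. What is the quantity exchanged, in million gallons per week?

Rearranging supply gives qs = 5p - 39. Setting quantity demanded equal to quantity supplied, 129 - 2p = 5p - 39, gives p* = 24 and q* = 81.
The ceiling of 35 is above the equilibrium price 24, so it is not binding; the market clears at p* = 24, q* = 81.

81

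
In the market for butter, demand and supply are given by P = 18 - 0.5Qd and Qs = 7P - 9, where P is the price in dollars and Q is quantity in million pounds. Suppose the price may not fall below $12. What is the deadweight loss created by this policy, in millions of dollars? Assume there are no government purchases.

Rearranging demand gives Qd = 36 - 2P. In a free market, 36 - 2P = 7P - 9 gives the equilibrium P* = 5, Q* = 26.
Since 12 > 5, the floor is binding.
At P = 12: Qd = 36 - 2·12 = 12 and Qs = 7·12 - 9 = 75.
Quantity traded falls to 12. At Q = 12 the demand price is (36 - 12)/2 = 12 and the supply price is (9 + 12)/7 = 3.
Deadweight loss = ½ · (12 - 3) · (26 - 12) = ½ · 9 · 14 = 63.

63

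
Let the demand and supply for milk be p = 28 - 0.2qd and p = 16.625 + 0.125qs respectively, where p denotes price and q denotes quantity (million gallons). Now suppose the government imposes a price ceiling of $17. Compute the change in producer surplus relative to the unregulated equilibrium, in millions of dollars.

Rearranging demand gives qd = 140 - 5p; rearranging supply gives qs = 8p - 133. Equilibrium: 140 - 5p = 8p - 133, so 273 = 13p and p* = 21, q* = 35.
The ceiling of 17 is below the equilibrium price 21, so it binds.
At p = 17: qd = 140 - 5·17 = 55 and qs = 8·17 - 133 = 3.
Producer surplus without the control is ½ · (21 - 16.625) · 35 = 76.5625.
With the ceiling, producers sell 3 units at 17, so PS = ½ · (17 - 16.625) · 3 = 0.5625.
Change in producer surplus = 0.5625 - 76.5625 = -76.

-76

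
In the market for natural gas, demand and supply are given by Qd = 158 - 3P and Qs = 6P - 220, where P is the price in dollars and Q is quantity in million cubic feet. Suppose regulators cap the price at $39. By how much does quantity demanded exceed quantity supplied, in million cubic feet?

27

Without the control the market clears where 158 - 3P = 6P - 220, i.e. P* = 42 and Q* = 32.
Since 39 < 42, the ceiling is binding.
At P = 39: Qd = 158 - 3·39 = 41 and Qs = 6·39 - 220 = 14.
Shortage = Qd - Qs = 41 - 14 = 27.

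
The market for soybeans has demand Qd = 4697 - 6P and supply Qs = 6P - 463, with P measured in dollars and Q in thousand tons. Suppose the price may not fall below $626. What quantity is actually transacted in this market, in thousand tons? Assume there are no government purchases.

941

In a free market, 4697 - 6P = 6P - 463 gives the equilibrium P* = 430, Q* = 2117.
Because the floor (626) lies above the market-clearing price, it is binding.
At P = 626: Qd = 4697 - 6·626 = 941 and Qs = 6·626 - 463 = 3293.
The quantity actually transacted is the short side, demand: 941.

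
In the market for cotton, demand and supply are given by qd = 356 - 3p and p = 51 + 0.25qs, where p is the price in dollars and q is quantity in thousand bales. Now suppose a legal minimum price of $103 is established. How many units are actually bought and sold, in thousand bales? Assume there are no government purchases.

47

Rearranging supply gives qs = 4p - 204. In a free market, 356 - 3p = 4p - 204 gives the equilibrium p* = 80, q* = 116.
Since 103 > 80, the floor is binding.
At p = 103: qd = 356 - 3·103 = 47 and qs = 4·103 - 204 = 208.
The quantity actually transacted is the short side, demand: 47.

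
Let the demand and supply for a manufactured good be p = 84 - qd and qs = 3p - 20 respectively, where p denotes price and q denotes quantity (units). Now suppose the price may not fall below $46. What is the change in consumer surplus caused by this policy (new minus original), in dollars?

Rearranging demand gives qd = 84 - p. In a free market, 84 - p = 3p - 20 gives the equilibrium p* = 26, q* = 58.
The floor of 46 is above the equilibrium price 26, so it binds.
At p = 46: qd = 84 - 46 = 38 and qs = 3·46 - 20 = 118.
Consumer surplus without the control is ½ · (84 - 26) · 58 = 1682.
With the floor, consumers buy 38 units at 46, so CS = ½ · (84 - 46) · 38 = 722.
Change in consumer surplus = 722 - 1682 = -960.

-960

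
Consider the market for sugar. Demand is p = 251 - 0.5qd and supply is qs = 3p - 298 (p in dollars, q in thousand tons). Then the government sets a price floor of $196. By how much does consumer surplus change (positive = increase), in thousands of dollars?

Rearranging demand gives qd = 502 - 2p. Equilibrium: 502 - 2p = 3p - 298, so 800 = 5p and p* = 160, q* = 182.
Since 196 > 160, the floor is binding.
At p = 196: qd = 502 - 2·196 = 110 and qs = 3·196 - 298 = 290.
Consumer surplus without the control is ½ · (251 - 160) · 182 = 8281.
With the floor, consumers buy 110 units at 196, so CS = ½ · (251 - 196) · 110 = 3025.
Change in consumer surplus = 3025 - 8281 = -5256.

-5256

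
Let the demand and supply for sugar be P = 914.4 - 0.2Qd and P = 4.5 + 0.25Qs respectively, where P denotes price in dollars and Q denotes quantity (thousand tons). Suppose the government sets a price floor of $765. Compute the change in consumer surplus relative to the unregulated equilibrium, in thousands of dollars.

-353047.5

Rearranging demand gives Qd = 4572 - 5P; rearranging supply gives Qs = 4P - 18. Setting quantity demanded equal to quantity supplied, 4572 - 5P = 4P - 18, gives P* = 510 and Q* = 2022.
The floor of 765 is above the equilibrium price 510, so it binds.
At P = 765: Qd = 4572 - 5·765 = 747 and Qs = 4·765 - 18 = 3042.
Consumer surplus without the control is ½ · (914.4 - 510) · 2022 = 408848.4.
With the floor, consumers buy 747 units at 765, so CS = ½ · (914.4 - 765) · 747 = 55800.9.
Change in consumer surplus = 55800.9 - 408848.4 = -353047.5.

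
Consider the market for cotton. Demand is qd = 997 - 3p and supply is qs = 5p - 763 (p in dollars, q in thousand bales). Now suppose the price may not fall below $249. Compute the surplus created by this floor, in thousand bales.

232

Setting quantity demanded equal to quantity supplied, 997 - 3p = 5p - 763, gives p* = 220 and q* = 337.
Since 249 > 220, the floor is binding.
At p = 249: qd = 997 - 3·249 = 250 and qs = 5·249 - 763 = 482.
Surplus = qs - qd = 482 - 250 = 232.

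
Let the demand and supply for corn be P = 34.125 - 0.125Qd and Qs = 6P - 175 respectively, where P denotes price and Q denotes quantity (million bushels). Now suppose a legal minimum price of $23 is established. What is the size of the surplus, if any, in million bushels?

Rearranging demand gives Qd = 273 - 8P. Setting quantity demanded equal to quantity supplied, 273 - 8P = 6P - 175, gives P* = 32 and Q* = 17.
The floor of 23 is below the equilibrium price 32, so it is not binding; the market clears at P* = 32, Q* = 17.
Since the control does not bind, there is no surplus.

0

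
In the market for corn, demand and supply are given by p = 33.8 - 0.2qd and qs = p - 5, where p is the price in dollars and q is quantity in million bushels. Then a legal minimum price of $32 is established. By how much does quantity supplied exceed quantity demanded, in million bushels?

Rearranging demand gives qd = 169 - 5p. In a free market, 169 - 5p = p - 5 gives the equilibrium p* = 29, q* = 24.
Since 32 > 29, the floor is binding.
At p = 32: qd = 169 - 5·32 = 9 and qs = 32 - 5 = 27.
Surplus = qs - qd = 27 - 9 = 18.

18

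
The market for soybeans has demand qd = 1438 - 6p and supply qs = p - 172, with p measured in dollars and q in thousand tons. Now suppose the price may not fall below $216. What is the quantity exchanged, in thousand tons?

58

Setting quantity demanded equal to quantity supplied, 1438 - 6p = p - 172, gives p* = 230 and q* = 58.
The floor of 216 is below the equilibrium price 230, so it is not binding; the market clears at p* = 230, q* = 58.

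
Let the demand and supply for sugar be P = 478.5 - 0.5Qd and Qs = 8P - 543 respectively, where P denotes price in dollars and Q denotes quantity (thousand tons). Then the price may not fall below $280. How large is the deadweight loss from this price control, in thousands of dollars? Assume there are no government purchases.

Rearranging demand gives Qd = 957 - 2P. In a free market, 957 - 2P = 8P - 543 gives the equilibrium P* = 150, Q* = 657.
Because the floor (280) lies above the market-clearing price, it is binding.
At P = 280: Qd = 957 - 2·280 = 397 and Qs = 8·280 - 543 = 1697.
Quantity traded falls to 397. At Q = 397 the demand price is (957 - 397)/2 = 280 and the supply price is (543 + 397)/8 = 117.5.
Deadweight loss = ½ · (280 - 117.5) · (657 - 397) = ½ · 162.5 · 260 = 21125.

21125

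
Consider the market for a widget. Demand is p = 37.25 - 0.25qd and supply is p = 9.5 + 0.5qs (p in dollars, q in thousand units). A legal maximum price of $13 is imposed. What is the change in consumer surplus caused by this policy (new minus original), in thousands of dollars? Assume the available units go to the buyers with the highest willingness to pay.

Rearranging demand gives qd = 149 - 4p; rearranging supply gives qs = 2p - 19. In a free market, 149 - 4p = 2p - 19 gives the equilibrium p* = 28, q* = 37.
The ceiling of 13 is below the equilibrium price 28, so it binds.
At p = 13: qd = 149 - 4·13 = 97 and qs = 2·13 - 19 = 7.
Consumer surplus without the control is ½ · (37.25 - 28) · 37 = 171.125.
With the ceiling, 7 units are sold at 13 (assume they go to the highest-value buyers). The demand price at q = 7 is 35.5, so CS = ½ · [(37.25 - 13) + (35.5 - 13)] · 7 = 163.625.
Change in consumer surplus = 163.625 - 171.125 = -7.5.

-7.5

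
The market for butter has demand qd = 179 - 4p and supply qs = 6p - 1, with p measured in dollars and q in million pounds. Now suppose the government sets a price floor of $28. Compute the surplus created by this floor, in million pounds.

100

Without the control the market clears where 179 - 4p = 6p - 1, i.e. p* = 18 and q* = 107.
Because the floor (28) lies above the market-clearing price, it is binding.
At p = 28: qd = 179 - 4·28 = 67 and qs = 6·28 - 1 = 167.
Surplus = qs - qd = 167 - 67 = 100.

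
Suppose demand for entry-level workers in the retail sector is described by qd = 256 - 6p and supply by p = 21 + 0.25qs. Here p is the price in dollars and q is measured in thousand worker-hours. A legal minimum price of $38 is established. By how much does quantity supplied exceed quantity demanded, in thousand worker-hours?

40

Rearranging supply gives qs = 4p - 84. In a free market, 256 - 6p = 4p - 84 gives the equilibrium p* = 34, q* = 52.
Since 38 > 34, the floor is binding.
At p = 38: qd = 256 - 6·38 = 28 and qs = 4·38 - 84 = 68.
Surplus = qs - qd = 68 - 28 = 40.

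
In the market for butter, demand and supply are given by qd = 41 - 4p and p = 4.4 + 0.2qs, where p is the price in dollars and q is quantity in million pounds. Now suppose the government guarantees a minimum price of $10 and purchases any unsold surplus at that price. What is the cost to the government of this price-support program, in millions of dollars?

270

Rearranging supply gives qs = 5p - 22. Setting quantity demanded equal to quantity supplied, 41 - 4p = 5p - 22, gives p* = 7 and q* = 13.
Because the floor (10) lies above the market-clearing price, it is binding.
At p = 10: qd = 41 - 4·10 = 1 and qs = 5·10 - 22 = 28.
Surplus = qs - qd = 27.
Government expenditure = surplus × support price = 27 × 10 = 270.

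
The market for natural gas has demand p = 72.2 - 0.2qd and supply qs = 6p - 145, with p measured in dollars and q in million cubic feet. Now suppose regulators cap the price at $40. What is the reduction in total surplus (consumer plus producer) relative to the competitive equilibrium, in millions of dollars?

Rearranging demand gives qd = 361 - 5p. Without the control the market clears where 361 - 5p = 6p - 145, i.e. p* = 46 and q* = 131.
The ceiling of 40 is below the equilibrium price 46, so it binds.
At p = 40: qd = 361 - 5·40 = 161 and qs = 6·40 - 145 = 95.
Quantity traded falls to 95. At q = 95 the demand price is (361 - 95)/5 = 53.2 and the supply price is (145 + 95)/6 = 40.
Deadweight loss = ½ · (53.2 - 40) · (131 - 95) = ½ · 13.2 · 36 = 237.6.

237.6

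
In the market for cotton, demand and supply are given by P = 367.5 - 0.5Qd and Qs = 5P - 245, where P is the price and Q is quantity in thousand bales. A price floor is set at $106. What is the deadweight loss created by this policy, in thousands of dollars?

0

Rearranging demand gives Qd = 735 - 2P. In a free market, 735 - 2P = 5P - 245 gives the equilibrium P* = 140, Q* = 455.
The floor of 106 is below the equilibrium price 140, so it is not binding; the market clears at P* = 140, Q* = 455.
Since the control does not bind, no trades are prevented and deadweight loss is zero.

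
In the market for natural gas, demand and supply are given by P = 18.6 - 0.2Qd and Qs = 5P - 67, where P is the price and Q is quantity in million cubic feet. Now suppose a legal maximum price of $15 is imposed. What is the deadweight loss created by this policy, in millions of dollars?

Rearranging demand gives Qd = 93 - 5P. Without the control the market clears where 93 - 5P = 5P - 67, i.e. P* = 16 and Q* = 13.
The ceiling of 15 is below the equilibrium price 16, so it binds.
At P = 15: Qd = 93 - 5·15 = 18 and Qs = 5·15 - 67 = 8.
Quantity traded falls to 8. At Q = 8 the demand price is (93 - 8)/5 = 17 and the supply price is (67 + 8)/5 = 15.
Deadweight loss = ½ · (17 - 15) · (13 - 8) = ½ · 2 · 5 = 5.

5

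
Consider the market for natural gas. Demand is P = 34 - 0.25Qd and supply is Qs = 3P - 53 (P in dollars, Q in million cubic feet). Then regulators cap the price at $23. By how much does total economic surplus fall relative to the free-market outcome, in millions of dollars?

42

Rearranging demand gives Qd = 136 - 4P. In a free market, 136 - 4P = 3P - 53 gives the equilibrium P* = 27, Q* = 28.
The ceiling of 23 is below the equilibrium price 27, so it binds.
At P = 23: Qd = 136 - 4·23 = 44 and Qs = 3·23 - 53 = 16.
Quantity traded falls to 16. At Q = 16 the demand price is (136 - 16)/4 = 30 and the supply price is (53 + 16)/3 = 23.
Deadweight loss = ½ · (30 - 23) · (28 - 16) = ½ · 7 · 12 = 42.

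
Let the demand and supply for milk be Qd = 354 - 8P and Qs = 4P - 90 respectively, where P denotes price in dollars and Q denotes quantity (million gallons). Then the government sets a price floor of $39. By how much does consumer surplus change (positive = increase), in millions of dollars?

-100

In a free market, 354 - 8P = 4P - 90 gives the equilibrium P* = 37, Q* = 58.
Because the floor (39) lies above the market-clearing price, it is binding.
At P = 39: Qd = 354 - 8·39 = 42 and Qs = 4·39 - 90 = 66.
Consumer surplus without the control is ½ · (44.25 - 37) · 58 = 210.25.
With the floor, consumers buy 42 units at 39, so CS = ½ · (44.25 - 39) · 42 = 110.25.
Change in consumer surplus = 110.25 - 210.25 = -100.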